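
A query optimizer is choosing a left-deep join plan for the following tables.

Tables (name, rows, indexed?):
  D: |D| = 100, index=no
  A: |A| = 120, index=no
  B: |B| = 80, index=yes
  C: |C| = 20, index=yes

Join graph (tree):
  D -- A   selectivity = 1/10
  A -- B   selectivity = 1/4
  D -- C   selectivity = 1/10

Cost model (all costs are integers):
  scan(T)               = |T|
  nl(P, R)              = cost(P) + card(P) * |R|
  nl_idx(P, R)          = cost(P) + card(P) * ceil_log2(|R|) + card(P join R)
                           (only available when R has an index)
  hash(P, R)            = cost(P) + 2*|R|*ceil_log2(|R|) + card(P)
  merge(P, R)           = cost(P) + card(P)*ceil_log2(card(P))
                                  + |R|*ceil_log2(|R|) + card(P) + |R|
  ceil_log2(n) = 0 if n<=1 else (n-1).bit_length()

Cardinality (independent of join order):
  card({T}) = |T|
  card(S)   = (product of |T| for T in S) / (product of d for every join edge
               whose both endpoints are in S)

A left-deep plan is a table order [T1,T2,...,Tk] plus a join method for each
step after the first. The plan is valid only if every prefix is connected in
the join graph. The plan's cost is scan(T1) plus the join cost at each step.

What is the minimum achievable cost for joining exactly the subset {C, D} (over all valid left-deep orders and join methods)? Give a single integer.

400

Selinger DP over subsets of {C,D}:
  {D}: scan cost=100, card=100
  {C}: scan cost=20, card=20
  {CD}: card=200; try (C,hash)→400, (C,nl_idx)→800, (D,merge)→940, (C,merge)→1020, (D,hash)→1440, (D,nl)→2020 …(+1); best=400 via (C,hash)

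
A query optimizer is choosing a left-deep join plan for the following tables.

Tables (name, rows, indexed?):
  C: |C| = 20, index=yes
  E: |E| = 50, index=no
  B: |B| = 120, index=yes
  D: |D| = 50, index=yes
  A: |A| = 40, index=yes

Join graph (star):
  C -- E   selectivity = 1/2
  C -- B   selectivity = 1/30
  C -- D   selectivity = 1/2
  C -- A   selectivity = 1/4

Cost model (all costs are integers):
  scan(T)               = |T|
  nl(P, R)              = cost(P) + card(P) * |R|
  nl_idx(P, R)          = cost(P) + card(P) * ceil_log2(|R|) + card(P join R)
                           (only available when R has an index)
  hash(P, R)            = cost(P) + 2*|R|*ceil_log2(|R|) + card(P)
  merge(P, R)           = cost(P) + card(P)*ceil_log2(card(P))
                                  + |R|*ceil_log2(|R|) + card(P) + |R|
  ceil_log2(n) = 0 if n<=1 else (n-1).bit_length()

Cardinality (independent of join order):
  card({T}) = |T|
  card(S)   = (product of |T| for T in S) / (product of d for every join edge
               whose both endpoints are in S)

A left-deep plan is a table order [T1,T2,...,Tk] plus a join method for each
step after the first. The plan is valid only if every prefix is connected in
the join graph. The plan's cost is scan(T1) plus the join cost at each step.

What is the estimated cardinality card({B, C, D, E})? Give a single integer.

Tables in S: B(120), C(20), D(50), E(50)
Edges inside S: C-E(d=2), C-B(d=30), C-D(d=2)
numerator = 120 * 20 * 50 * 50 = 6000000
denominator = 2 * 30 * 2 = 120
card(S) = 6000000 / 120 = 50000

50000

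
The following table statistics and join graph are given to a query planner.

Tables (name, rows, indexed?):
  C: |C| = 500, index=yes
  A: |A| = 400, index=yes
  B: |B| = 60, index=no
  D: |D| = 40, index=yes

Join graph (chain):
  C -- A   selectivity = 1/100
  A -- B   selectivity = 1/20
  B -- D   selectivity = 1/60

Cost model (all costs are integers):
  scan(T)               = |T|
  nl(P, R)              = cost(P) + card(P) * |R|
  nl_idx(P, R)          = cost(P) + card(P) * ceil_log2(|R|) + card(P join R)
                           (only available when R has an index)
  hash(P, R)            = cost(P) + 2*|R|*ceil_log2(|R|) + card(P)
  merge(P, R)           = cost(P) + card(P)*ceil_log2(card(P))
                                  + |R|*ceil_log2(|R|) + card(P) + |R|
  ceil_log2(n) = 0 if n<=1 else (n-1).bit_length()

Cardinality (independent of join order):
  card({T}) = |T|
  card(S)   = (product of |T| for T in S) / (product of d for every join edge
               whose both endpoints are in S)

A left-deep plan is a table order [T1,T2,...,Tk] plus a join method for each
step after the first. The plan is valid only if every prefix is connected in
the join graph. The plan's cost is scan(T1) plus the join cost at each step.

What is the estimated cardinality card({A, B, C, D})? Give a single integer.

4000

Tables in S: A(400), B(60), C(500), D(40)
Edges inside S: C-A(d=100), A-B(d=20), B-D(d=60)
numerator = 400 * 60 * 500 * 40 = 480000000
denominator = 100 * 20 * 60 = 120000
card(S) = 480000000 / 120000 = 4000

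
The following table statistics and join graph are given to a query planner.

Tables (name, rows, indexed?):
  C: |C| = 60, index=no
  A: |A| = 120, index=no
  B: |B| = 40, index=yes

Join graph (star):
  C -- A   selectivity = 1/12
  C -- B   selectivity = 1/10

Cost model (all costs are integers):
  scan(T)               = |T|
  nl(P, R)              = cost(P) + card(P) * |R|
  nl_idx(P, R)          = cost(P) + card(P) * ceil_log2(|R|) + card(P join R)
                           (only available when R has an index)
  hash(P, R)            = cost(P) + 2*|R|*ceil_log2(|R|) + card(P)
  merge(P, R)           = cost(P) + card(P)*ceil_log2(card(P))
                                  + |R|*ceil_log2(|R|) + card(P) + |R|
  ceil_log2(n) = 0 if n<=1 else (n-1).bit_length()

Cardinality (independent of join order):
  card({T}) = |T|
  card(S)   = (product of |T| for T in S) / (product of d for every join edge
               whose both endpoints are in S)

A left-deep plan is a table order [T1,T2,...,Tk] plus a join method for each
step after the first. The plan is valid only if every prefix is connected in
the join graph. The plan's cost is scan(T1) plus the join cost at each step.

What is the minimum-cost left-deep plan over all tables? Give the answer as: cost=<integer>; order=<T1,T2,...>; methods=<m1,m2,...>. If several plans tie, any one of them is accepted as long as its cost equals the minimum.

cost=2040; order=A,C,B; methods=hash,hash

Selinger DP (subsets sized 1..n):
  {C}: scan cost=60, card=60
  {A}: scan cost=120, card=120
  {B}: scan cost=40, card=40
  {AC}: card=600; try (C,hash)→960, (A,merge)→1440, (C,merge)→1500, (A,hash)→1800, (A,nl)→7260, (C,nl)→7320; best=960 via (C,hash)
  {BC}: card=240; try (B,hash)→600, (B,nl_idx)→660, (C,merge)→740, (B,merge)→760, (C,hash)→800, (C,nl)→2440 …(+1); best=600 via (B,hash)
  {ABC}: card=2400; try (B,hash)→2040, (A,hash)→2520, (A,merge)→3720, (B,nl_idx)→6960, (B,merge)→7840, (B,nl)→24960 …(+1); best=2040 via (B,hash)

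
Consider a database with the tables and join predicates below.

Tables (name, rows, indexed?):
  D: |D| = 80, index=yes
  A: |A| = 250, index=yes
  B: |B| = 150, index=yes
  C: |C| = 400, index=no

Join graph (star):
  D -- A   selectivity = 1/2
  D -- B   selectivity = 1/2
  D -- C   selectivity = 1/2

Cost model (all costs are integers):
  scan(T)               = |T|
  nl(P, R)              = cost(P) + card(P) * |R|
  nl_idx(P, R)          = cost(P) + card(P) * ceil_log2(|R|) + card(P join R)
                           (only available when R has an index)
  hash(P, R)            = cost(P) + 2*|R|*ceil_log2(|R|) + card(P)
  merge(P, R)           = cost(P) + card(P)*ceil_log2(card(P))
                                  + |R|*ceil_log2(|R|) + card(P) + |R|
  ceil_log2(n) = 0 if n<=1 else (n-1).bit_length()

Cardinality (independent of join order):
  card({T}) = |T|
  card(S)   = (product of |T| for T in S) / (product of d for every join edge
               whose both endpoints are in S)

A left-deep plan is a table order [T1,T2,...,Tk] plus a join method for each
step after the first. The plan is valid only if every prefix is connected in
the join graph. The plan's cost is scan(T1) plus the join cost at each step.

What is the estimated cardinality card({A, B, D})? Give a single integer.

Tables in S: A(250), B(150), D(80)
Edges inside S: D-A(d=2), D-B(d=2)
numerator = 250 * 150 * 80 = 3000000
denominator = 2 * 2 = 4
card(S) = 3000000 / 4 = 750000

750000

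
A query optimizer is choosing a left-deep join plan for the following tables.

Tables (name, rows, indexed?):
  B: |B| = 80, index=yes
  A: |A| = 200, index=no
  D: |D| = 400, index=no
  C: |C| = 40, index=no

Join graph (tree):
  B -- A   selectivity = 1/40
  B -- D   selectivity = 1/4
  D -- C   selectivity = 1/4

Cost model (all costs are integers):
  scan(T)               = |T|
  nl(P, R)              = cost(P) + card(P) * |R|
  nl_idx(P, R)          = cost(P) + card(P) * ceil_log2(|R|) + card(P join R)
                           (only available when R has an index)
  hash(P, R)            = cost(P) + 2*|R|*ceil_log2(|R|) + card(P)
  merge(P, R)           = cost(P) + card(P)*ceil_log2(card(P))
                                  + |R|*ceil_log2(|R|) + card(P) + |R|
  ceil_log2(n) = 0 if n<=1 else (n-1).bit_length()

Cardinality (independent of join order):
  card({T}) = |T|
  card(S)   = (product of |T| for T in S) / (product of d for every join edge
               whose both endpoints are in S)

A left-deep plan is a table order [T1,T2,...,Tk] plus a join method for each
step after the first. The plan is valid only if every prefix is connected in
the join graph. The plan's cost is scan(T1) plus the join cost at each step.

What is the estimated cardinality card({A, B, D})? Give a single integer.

Tables in S: A(200), B(80), D(400)
Edges inside S: B-A(d=40), B-D(d=4)
numerator = 200 * 80 * 400 = 6400000
denominator = 40 * 4 = 160
card(S) = 6400000 / 160 = 40000

40000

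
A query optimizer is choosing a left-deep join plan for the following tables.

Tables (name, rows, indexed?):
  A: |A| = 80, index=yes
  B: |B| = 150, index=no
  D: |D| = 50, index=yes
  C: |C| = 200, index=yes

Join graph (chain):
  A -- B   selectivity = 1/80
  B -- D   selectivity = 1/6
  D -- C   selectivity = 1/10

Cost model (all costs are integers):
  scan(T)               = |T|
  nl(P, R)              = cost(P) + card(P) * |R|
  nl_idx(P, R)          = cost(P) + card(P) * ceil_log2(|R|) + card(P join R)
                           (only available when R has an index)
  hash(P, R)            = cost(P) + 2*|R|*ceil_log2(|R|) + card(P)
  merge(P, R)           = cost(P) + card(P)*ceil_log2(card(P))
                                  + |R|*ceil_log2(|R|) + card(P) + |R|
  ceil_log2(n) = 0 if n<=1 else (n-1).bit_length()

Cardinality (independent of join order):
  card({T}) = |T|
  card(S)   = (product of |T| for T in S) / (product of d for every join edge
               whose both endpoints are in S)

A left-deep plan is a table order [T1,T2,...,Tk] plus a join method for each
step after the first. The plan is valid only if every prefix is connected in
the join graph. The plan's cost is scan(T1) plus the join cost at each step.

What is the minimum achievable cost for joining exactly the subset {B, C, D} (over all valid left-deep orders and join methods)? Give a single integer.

4400

Selinger DP over subsets of {B,C,D}:
  {B}: scan cost=150, card=150
  {D}: scan cost=50, card=50
  {C}: scan cost=200, card=200
  {BD}: card=1250; try (D,hash)→900, (B,merge)→1750, (D,merge)→1850, (D,nl_idx)→2300, (B,hash)→2500, (B,nl)→7550 …(+1); best=900 via (D,hash)
  {CD}: card=1000; try (D,hash)→1000, (C,nl_idx)→1450, (C,merge)→2200, (D,merge)→2350, (D,nl_idx)→2400, (C,hash)→3300 …(+2); best=1000 via (D,hash)
  {BCD}: card=25000; try (B,hash)→4400, (C,hash)→5350, (B,merge)→13350, (C,merge)→17700, (C,nl_idx)→35900, (B,nl)→151000 …(+1); best=4400 via (B,hash)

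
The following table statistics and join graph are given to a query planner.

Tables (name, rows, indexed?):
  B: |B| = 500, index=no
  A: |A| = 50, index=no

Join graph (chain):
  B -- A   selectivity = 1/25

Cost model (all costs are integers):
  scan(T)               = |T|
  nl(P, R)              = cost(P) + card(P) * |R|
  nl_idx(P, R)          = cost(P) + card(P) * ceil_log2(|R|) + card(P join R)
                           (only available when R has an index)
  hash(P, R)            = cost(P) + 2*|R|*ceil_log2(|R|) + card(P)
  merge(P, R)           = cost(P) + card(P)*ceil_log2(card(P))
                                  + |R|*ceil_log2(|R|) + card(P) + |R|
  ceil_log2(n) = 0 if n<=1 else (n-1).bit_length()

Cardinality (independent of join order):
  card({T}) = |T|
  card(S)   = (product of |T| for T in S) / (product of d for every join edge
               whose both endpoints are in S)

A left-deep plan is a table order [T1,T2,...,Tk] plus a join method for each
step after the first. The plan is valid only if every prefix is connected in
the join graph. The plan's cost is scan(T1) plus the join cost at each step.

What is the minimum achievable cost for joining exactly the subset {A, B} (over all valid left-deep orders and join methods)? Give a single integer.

Selinger DP over subsets of {A,B}:
  {B}: scan cost=500, card=500
  {A}: scan cost=50, card=50
  {AB}: card=1000; try (A,hash)→1600, (B,merge)→5400, (A,merge)→5850, (B,hash)→9100, (B,nl)→25050, (A,nl)→25500; best=1600 via (A,hash)

1600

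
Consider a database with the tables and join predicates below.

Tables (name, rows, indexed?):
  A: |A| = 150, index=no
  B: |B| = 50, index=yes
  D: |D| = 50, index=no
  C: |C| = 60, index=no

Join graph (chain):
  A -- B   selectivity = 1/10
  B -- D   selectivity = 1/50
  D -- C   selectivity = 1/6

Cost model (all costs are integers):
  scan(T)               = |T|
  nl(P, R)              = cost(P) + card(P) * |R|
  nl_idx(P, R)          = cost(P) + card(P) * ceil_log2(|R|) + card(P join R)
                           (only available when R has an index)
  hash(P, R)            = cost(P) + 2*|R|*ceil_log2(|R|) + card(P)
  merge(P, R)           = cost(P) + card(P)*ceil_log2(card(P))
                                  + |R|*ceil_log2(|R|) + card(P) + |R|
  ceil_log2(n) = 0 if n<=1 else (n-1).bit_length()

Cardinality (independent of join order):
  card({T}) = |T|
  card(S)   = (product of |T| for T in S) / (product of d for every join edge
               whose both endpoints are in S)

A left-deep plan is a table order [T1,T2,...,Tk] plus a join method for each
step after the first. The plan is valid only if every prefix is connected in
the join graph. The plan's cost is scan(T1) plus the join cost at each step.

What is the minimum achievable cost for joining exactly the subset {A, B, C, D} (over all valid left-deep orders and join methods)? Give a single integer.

Selinger DP over subsets of {A,B,C,D}:
  {A}: scan cost=150, card=150
  {B}: scan cost=50, card=50
  {D}: scan cost=50, card=50
  {C}: scan cost=60, card=60
  {AB}: card=750; try (B,hash)→900, (A,merge)→1750, (B,nl_idx)→1800, (B,merge)→1850, (A,hash)→2500, (A,nl)→7550 …(+1); best=900 via (B,hash)
  {BD}: card=50; try (B,nl_idx)→400, (D,hash)→700, (B,hash)→700, (D,merge)→750, (B,merge)→750, (D,nl)→2550 …(+1); best=400 via (B,nl_idx)
  {CD}: card=500; try (D,hash)→720, (C,hash)→820, (C,merge)→820, (D,merge)→830, (C,nl)→3050, (D,nl)→3060; best=720 via (D,hash)
  {ABD}: card=750; try (A,merge)→2100, (D,hash)→2250, (A,hash)→2850, (A,nl)→7900, (D,merge)→9500, (D,nl)→38400; best=2100 via (A,merge)
  {BCD}: card=500; try (C,hash)→1170, (C,merge)→1170, (B,hash)→1820, (C,nl)→3400, (B,nl_idx)→4220, (B,merge)→6070 …(+1); best=1170 via (C,hash)
  {ABCD}: card=7500; try (C,hash)→3570, (A,hash)→4070, (A,merge)→7520, (C,merge)→10770, (C,nl)→47100, (A,nl)→76170; best=3570 via (C,hash)

3570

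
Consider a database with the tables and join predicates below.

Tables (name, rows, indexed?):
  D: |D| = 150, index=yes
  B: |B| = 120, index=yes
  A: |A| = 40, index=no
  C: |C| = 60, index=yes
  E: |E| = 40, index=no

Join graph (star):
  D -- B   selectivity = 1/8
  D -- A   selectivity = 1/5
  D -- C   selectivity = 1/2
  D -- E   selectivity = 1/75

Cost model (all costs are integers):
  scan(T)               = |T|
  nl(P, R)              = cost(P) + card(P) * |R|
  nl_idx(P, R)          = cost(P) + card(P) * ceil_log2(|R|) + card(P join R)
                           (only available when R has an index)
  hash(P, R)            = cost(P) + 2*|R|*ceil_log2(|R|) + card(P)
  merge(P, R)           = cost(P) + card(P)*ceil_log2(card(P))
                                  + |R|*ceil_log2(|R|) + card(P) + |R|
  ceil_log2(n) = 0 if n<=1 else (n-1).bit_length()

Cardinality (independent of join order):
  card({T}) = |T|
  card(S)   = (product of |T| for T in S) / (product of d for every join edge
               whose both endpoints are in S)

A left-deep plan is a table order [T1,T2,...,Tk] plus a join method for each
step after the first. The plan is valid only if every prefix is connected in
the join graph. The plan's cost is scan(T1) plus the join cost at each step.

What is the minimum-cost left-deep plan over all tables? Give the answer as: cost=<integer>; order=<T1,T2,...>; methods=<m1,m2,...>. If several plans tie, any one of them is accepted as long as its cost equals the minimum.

Selinger DP (subsets sized 1..n):
  {D}: scan cost=150, card=150
  {B}: scan cost=120, card=120
  {A}: scan cost=40, card=40
  {C}: scan cost=60, card=60
  {E}: scan cost=40, card=40
  {BD}: card=2250; try (B,hash)→1980, (D,merge)→2430, (B,merge)→2460, (D,hash)→2640, (D,nl_idx)→3330, (B,nl_idx)→3450 …(+2); best=1980 via (B,hash)
  {AD}: card=1200; try (A,hash)→780, (D,nl_idx)→1560, (D,merge)→1670, (A,merge)→1780, (D,hash)→2480, (D,nl)→6040 …(+1); best=780 via (A,hash)
  {CD}: card=4500; try (C,hash)→1020, (D,merge)→1830, (C,merge)→1920, (D,hash)→2520, (D,nl_idx)→5040, (C,nl_idx)→5550 …(+2); best=1020 via (C,hash)
  {DE}: card=80; try (D,nl_idx)→440, (E,hash)→780, (D,merge)→1670, (E,merge)→1780, (D,hash)→2480, (D,nl)→6040 …(+1); best=440 via (D,nl_idx)
  {ABD}: card=18000; try (B,hash)→3660, (A,hash)→4710, (B,merge)→16140, (B,nl_idx)→27180, (A,merge)→31510, (A,nl)→91980 …(+1); best=3660 via (B,hash)
  {BCD}: card=67500; try (C,hash)→4950, (B,hash)→7200, (C,merge)→31650, (B,merge)→64980, (C,nl_idx)→82980, (B,nl_idx)→100020 …(+2); best=4950 via (C,hash)
  {BDE}: card=1200; try (B,merge)→2040, (B,hash)→2200, (B,nl_idx)→2200, (E,hash)→4710, (B,nl)→10040, (E,merge)→31510 …(+1); best=2040 via (B,merge)
  {ACD}: card=36000; try (C,hash)→2700, (A,hash)→6000, (C,merge)→15600, (C,nl_idx)→43980, (A,merge)→64300, (C,nl)→72780 …(+1); best=2700 via (C,hash)
  {ADE}: card=640; try (A,hash)→1000, (A,merge)→1360, (E,hash)→2460, (A,nl)→3640, (E,merge)→15460, (E,nl)→48780; best=1000 via (A,hash)
  {CDE}: card=2400; try (C,hash)→1240, (C,merge)→1500, (C,nl_idx)→3320, (C,nl)→5240, (E,hash)→6000, (E,merge)→64300 …(+1); best=1240 via (C,hash)
  {ABCD}: card=540000; try (C,hash)→22380, (B,hash)→40380, (A,hash)→72930, (C,merge)→292080, (B,merge)→615660, (C,nl_idx)→651660 …(+5); best=22380 via (C,hash)
  {ABDE}: card=9600; try (B,hash)→3320, (A,hash)→3720, (B,merge)→9000, (B,nl_idx)→15080, (A,merge)→16720, (E,hash)→22140 …(+4); best=3320 via (B,hash)
  {BCDE}: card=36000; try (C,hash)→3960, (B,hash)→5320, (C,merge)→16860, (B,merge)→33400, (C,nl_idx)→45240, (B,nl_idx)→54040 …(+5); best=3960 via (C,hash)
  {ACDE}: card=19200; try (C,hash)→2360, (A,hash)→4120, (C,merge)→8460, (C,nl_idx)→24040, (A,merge)→32720, (E,hash)→39180 …(+4); best=2360 via (C,hash)
  {ABCDE}: card=288000; try (C,hash)→13640, (B,hash)→23240, (A,hash)→40440, (C,merge)→147740, (B,merge)→310520, (C,nl_idx)→348920 …(+8); best=13640 via (C,hash)

cost=13640; order=E,D,A,B,C; methods=nl_idx,hash,hash,hash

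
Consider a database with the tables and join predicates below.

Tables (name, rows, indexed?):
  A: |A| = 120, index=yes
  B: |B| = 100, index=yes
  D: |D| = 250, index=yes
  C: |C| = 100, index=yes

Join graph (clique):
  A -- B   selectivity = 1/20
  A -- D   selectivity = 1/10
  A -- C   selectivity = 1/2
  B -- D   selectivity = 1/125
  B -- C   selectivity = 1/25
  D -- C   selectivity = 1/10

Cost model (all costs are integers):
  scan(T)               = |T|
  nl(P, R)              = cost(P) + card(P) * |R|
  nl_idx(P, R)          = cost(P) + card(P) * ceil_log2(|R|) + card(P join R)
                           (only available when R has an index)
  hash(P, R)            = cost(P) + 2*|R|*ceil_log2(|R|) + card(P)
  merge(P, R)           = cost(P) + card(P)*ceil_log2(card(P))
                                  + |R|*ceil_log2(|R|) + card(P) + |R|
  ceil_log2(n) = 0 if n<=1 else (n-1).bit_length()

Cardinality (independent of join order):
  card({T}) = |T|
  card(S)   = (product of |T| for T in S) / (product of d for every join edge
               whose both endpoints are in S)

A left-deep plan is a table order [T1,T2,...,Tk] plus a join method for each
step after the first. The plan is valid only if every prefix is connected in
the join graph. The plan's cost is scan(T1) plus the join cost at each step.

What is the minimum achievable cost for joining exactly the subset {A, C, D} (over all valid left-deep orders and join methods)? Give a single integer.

Selinger DP over subsets of {A,C,D}:
  {A}: scan cost=120, card=120
  {D}: scan cost=250, card=250
  {C}: scan cost=100, card=100
  {AD}: card=3000; try (A,hash)→2180, (D,merge)→3330, (A,merge)→3460, (D,nl_idx)→4080, (D,hash)→4240, (A,nl_idx)→5000 …(+2); best=2180 via (A,hash)
  {AC}: card=6000; try (C,hash)→1640, (A,merge)→1860, (C,merge)→1880, (A,hash)→1880, (A,nl_idx)→6800, (C,nl_idx)→6960 …(+2); best=1640 via (C,hash)
  {CD}: card=2500; try (C,hash)→1900, (D,merge)→3150, (C,merge)→3300, (D,nl_idx)→3400, (D,hash)→4200, (C,nl_idx)→4500 …(+2); best=1900 via (C,hash)
  {ACD}: card=15000; try (A,hash)→6080, (C,hash)→6580, (D,hash)→11640, (A,nl_idx)→34400, (A,merge)→35360, (C,nl_idx)→38180 …(+6); best=6080 via (A,hash)

6080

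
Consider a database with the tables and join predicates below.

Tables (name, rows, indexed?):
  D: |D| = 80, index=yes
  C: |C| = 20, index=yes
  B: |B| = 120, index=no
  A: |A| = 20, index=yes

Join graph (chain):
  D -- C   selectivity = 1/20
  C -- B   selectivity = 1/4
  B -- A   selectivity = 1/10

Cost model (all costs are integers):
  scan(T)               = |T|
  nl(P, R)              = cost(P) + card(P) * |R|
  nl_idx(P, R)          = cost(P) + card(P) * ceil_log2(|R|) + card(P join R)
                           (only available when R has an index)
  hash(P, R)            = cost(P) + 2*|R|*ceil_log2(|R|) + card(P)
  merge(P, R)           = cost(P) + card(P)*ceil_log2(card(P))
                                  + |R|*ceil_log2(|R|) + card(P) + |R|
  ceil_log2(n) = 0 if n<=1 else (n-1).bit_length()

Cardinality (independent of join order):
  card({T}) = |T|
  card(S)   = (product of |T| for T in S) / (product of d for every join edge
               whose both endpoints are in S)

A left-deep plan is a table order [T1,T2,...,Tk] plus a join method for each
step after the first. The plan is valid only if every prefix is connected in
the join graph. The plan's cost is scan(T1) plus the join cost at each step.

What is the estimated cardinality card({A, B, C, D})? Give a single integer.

Tables in S: A(20), B(120), C(20), D(80)
Edges inside S: D-C(d=20), C-B(d=4), B-A(d=10)
numerator = 20 * 120 * 20 * 80 = 3840000
denominator = 20 * 4 * 10 = 800
card(S) = 3840000 / 800 = 4800

4800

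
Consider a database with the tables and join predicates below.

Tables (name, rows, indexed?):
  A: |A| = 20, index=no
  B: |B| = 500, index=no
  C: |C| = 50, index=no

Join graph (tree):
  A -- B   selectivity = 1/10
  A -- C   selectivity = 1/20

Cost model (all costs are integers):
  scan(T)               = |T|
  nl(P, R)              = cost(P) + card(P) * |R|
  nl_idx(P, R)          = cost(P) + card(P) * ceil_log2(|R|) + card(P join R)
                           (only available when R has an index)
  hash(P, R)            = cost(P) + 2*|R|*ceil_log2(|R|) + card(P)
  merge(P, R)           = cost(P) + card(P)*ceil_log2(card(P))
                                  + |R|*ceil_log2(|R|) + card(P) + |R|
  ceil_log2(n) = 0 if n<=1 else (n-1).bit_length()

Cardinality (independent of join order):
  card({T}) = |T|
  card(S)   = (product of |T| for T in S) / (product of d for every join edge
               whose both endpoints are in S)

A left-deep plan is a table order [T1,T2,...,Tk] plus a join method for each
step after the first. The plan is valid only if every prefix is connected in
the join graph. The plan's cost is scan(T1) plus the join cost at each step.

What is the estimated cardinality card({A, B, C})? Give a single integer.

2500

Tables in S: A(20), B(500), C(50)
Edges inside S: A-B(d=10), A-C(d=20)
numerator = 20 * 500 * 50 = 500000
denominator = 10 * 20 = 200
card(S) = 500000 / 200 = 2500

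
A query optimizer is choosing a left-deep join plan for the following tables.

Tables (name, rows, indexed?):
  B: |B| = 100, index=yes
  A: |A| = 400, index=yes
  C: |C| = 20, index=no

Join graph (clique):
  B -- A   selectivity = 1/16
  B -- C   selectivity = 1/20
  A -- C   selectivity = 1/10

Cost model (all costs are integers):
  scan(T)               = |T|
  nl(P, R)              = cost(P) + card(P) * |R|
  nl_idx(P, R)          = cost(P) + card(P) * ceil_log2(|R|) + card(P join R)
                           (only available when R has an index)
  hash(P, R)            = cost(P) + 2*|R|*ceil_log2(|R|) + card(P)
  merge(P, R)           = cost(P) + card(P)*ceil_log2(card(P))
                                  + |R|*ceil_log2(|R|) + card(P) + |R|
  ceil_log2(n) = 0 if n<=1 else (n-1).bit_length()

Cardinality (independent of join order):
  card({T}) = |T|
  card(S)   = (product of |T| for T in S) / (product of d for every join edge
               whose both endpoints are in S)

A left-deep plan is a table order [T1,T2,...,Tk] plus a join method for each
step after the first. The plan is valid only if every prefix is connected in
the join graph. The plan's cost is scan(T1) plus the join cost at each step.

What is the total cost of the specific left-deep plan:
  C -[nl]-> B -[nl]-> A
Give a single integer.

step 1: scan C: cost=20, card=20
step 2: join B via nl
    card(P join B) = 20*100/(20) = 100
    cost = 20 + 20*100 = 2020
step 3: join A via nl
    card(P join A) = 100*400/(16*10) = 250
    cost = 2020 + 100*400 = 42020

42020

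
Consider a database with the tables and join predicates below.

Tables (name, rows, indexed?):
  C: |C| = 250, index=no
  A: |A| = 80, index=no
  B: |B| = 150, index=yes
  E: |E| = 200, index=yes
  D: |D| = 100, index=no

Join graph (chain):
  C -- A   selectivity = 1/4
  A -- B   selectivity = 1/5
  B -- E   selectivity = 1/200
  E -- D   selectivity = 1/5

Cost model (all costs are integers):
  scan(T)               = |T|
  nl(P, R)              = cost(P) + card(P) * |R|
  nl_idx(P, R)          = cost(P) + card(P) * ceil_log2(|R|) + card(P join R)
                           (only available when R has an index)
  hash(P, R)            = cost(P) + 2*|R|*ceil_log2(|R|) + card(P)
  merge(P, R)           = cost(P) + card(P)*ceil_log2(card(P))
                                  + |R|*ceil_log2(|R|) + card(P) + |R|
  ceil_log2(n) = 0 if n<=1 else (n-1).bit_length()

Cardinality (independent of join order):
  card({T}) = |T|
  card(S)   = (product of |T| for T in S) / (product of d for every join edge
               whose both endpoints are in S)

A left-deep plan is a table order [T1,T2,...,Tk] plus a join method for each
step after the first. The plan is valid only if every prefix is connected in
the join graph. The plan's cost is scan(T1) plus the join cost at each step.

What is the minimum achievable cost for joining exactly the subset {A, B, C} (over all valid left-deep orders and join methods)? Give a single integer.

Selinger DP over subsets of {A,B,C}:
  {C}: scan cost=250, card=250
  {A}: scan cost=80, card=80
  {B}: scan cost=150, card=150
  {AC}: card=5000; try (A,hash)→1620, (C,merge)→2970, (A,merge)→3140, (C,hash)→4160, (C,nl)→20080, (A,nl)→20250; best=1620 via (A,hash)
  {AB}: card=2400; try (A,hash)→1420, (B,merge)→2070, (A,merge)→2140, (B,hash)→2560, (B,nl_idx)→3120, (B,nl)→12080 …(+1); best=1420 via (A,hash)
  {ABC}: card=150000; try (C,hash)→7820, (B,hash)→9020, (C,merge)→34870, (B,merge)→72970, (B,nl_idx)→191620, (C,nl)→601420 …(+1); best=7820 via (C,hash)

7820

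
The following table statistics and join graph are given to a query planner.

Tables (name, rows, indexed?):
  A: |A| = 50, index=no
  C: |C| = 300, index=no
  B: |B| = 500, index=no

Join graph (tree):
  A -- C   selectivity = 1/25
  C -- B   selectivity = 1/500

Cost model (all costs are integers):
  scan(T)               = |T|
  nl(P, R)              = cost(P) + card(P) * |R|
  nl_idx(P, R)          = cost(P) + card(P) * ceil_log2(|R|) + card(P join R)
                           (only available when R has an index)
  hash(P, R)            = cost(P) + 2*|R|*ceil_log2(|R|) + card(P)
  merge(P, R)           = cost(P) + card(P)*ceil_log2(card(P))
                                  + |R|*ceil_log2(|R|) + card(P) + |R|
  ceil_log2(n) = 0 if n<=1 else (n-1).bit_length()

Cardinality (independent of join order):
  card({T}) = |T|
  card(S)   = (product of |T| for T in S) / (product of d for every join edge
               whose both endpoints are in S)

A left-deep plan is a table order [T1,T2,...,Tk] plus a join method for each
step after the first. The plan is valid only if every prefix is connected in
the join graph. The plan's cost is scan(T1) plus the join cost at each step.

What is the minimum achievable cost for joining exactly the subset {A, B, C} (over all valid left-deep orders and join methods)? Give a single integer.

7300

Selinger DP over subsets of {A,B,C}:
  {A}: scan cost=50, card=50
  {C}: scan cost=300, card=300
  {B}: scan cost=500, card=500
  {AC}: card=600; try (A,hash)→1200, (C,merge)→3400, (A,merge)→3650, (C,hash)→5500, (C,nl)→15050, (A,nl)→15300; best=1200 via (A,hash)
  {BC}: card=300; try (C,hash)→6400, (B,merge)→8300, (C,merge)→8500, (B,hash)→9600, (B,nl)→150300, (C,nl)→150500; best=6400 via (C,hash)
  {ABC}: card=600; try (A,hash)→7300, (A,merge)→9750, (B,hash)→10800, (B,merge)→12800, (A,nl)→21400, (B,nl)→301200; best=7300 via (A,hash)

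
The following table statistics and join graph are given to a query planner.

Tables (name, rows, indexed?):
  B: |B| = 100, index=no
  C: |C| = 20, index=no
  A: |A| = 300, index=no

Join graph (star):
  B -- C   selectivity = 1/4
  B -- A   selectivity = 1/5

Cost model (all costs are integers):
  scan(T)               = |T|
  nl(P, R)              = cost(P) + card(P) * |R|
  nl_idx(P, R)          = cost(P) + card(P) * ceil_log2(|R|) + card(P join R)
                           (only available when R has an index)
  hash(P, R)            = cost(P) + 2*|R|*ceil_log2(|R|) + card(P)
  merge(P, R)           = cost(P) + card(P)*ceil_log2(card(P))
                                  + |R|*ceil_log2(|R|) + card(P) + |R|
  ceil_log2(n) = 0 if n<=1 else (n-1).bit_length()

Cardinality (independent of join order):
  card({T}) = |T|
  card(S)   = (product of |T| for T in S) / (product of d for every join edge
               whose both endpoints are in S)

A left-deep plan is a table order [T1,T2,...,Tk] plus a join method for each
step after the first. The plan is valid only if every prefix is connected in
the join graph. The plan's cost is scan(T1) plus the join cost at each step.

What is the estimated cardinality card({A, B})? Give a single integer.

6000

Tables in S: A(300), B(100)
Edges inside S: B-A(d=5)
numerator = 300 * 100 = 30000
denominator = 5 = 5
card(S) = 30000 / 5 = 6000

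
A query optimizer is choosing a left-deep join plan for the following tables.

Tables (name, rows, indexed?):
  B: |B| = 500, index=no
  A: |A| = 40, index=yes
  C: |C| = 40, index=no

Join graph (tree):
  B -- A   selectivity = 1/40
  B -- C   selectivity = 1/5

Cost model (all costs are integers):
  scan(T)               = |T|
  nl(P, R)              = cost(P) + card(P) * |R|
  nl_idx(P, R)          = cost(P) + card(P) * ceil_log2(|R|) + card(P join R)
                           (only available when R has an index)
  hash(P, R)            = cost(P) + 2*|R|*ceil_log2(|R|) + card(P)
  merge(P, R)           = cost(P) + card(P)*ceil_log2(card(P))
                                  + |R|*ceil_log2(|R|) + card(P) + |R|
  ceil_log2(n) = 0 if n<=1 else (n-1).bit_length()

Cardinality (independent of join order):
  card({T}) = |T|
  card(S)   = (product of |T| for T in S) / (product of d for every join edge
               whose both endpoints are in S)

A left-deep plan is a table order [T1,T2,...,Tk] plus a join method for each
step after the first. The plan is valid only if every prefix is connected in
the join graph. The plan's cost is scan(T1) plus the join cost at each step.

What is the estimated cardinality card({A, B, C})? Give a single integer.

4000

Tables in S: A(40), B(500), C(40)
Edges inside S: B-A(d=40), B-C(d=5)
numerator = 40 * 500 * 40 = 800000
denominator = 40 * 5 = 200
card(S) = 800000 / 200 = 4000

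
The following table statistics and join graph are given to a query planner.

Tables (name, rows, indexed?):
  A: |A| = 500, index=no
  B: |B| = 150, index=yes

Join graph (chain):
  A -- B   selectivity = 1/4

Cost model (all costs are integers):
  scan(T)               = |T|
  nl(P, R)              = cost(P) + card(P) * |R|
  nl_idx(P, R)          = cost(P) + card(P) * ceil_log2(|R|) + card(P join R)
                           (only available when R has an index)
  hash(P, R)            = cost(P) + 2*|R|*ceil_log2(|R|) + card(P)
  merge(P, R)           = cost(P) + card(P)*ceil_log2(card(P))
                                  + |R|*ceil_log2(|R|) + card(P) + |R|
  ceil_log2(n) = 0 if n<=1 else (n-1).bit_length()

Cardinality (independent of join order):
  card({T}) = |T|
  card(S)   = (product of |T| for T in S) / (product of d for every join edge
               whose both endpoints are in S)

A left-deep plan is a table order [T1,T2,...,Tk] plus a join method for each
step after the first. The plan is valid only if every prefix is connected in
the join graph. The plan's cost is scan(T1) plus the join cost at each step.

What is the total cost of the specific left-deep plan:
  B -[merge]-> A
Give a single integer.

6500

step 1: scan B: cost=150, card=150
step 2: join A via merge
    card(P join A) = 150*500/(4) = 18750
    cost = 150 + 150*8 + 500*9 + 150 + 500 = 6500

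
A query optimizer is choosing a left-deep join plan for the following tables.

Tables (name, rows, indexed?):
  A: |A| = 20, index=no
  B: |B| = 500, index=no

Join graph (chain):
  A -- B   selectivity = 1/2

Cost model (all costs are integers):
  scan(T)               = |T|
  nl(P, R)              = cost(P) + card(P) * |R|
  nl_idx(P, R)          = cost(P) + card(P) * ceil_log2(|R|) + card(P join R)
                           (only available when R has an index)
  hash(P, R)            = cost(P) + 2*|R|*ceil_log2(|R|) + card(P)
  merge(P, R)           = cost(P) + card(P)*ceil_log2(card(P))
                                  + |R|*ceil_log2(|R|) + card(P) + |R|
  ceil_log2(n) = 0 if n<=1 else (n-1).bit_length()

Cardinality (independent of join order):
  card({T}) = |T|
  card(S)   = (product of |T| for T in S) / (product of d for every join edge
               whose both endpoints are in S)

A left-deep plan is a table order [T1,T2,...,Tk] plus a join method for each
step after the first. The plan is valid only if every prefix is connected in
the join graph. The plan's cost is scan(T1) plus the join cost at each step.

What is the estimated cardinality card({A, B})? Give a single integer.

5000

Tables in S: A(20), B(500)
Edges inside S: A-B(d=2)
numerator = 20 * 500 = 10000
denominator = 2 = 2
card(S) = 10000 / 2 = 5000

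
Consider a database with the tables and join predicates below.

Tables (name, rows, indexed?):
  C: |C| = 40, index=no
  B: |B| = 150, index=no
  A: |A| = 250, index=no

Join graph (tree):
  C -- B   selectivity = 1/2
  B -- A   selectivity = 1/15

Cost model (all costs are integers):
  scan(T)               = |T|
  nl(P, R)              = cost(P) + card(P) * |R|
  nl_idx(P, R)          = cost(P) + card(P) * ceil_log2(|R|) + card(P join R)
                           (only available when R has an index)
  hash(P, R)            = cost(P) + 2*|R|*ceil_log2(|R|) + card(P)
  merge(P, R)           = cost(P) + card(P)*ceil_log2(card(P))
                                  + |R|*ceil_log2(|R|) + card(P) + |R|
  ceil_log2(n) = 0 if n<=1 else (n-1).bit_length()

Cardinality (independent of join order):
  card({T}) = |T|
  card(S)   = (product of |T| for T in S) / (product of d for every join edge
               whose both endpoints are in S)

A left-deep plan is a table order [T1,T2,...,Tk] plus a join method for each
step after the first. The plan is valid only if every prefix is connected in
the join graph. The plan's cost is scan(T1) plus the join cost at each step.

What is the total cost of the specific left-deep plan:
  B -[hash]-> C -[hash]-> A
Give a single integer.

step 1: scan B: cost=150, card=150
step 2: join C via hash
    card(P join C) = 150*40/(2) = 3000
    cost = 150 + 2*40*6 + 150 = 780
step 3: join A via hash
    card(P join A) = 3000*250/(15) = 50000
    cost = 780 + 2*250*8 + 3000 = 7780

7780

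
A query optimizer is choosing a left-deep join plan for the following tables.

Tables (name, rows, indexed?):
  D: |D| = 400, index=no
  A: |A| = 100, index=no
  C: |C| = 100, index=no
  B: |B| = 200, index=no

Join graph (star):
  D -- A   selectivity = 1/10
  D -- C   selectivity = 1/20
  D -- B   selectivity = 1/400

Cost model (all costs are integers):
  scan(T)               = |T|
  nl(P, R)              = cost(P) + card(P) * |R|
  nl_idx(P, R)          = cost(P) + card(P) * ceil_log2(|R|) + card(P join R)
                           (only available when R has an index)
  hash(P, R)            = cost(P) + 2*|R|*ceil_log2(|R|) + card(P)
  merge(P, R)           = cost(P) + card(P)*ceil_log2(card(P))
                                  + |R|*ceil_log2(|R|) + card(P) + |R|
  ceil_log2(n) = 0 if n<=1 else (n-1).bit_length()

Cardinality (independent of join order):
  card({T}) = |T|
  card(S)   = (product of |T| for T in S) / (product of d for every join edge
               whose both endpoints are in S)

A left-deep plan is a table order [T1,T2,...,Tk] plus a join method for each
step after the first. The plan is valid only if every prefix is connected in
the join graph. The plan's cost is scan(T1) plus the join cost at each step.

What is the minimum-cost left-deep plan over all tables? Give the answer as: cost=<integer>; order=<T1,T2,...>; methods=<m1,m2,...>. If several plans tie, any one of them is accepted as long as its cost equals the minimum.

cost=8000; order=D,B,C,A; methods=hash,hash,hash

Selinger DP (subsets sized 1..n):
  {D}: scan cost=400, card=400
  {A}: scan cost=100, card=100
  {C}: scan cost=100, card=100
  {B}: scan cost=200, card=200
  {AD}: card=4000; try (A,hash)→2200, (D,merge)→4900, (A,merge)→5200, (D,hash)→7400, (D,nl)→40100, (A,nl)→40400; best=2200 via (A,hash)
  {CD}: card=2000; try (C,hash)→2200, (D,merge)→4900, (C,merge)→5200, (D,hash)→7400, (D,nl)→40100, (C,nl)→40400; best=2200 via (C,hash)
  {BD}: card=200; try (B,hash)→4000, (D,merge)→6000, (B,merge)→6200, (D,hash)→7600, (D,nl)→80200, (B,nl)→80400; best=4000 via (B,hash)
  {ACD}: card=20000; try (A,hash)→5600, (C,hash)→7600, (A,merge)→27000, (C,merge)→55000, (A,nl)→202200, (C,nl)→402200; best=5600 via (A,hash)
  {ABD}: card=2000; try (A,hash)→5600, (A,merge)→6600, (B,hash)→9400, (A,nl)→24000, (B,merge)→56000, (B,nl)→802200; best=5600 via (A,hash)
  {BCD}: card=1000; try (C,hash)→5600, (C,merge)→6600, (B,hash)→7400, (C,nl)→24000, (B,merge)→28000, (B,nl)→402200; best=5600 via (C,hash)
  {ABCD}: card=10000; try (A,hash)→8000, (C,hash)→9000, (A,merge)→17400, (B,hash)→28800, (C,merge)→30400, (A,nl)→105600 …(+3); best=8000 via (A,hash)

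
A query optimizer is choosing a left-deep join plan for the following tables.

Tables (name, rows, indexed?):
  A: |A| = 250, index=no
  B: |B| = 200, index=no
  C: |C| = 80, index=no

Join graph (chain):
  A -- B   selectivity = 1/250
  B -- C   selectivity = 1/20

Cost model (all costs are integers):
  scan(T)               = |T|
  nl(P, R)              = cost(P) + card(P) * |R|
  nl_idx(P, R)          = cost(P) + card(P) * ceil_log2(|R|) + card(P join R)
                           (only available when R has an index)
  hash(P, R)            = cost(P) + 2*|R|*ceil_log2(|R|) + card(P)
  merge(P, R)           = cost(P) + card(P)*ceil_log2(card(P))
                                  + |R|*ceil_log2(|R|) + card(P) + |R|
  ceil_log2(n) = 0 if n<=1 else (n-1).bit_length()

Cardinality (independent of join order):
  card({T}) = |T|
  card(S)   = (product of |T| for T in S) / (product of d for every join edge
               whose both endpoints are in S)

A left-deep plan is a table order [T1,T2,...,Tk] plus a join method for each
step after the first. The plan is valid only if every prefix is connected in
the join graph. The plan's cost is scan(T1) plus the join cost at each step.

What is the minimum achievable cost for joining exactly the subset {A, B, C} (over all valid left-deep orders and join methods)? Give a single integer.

5020

Selinger DP over subsets of {A,B,C}:
  {A}: scan cost=250, card=250
  {B}: scan cost=200, card=200
  {C}: scan cost=80, card=80
  {AB}: card=200; try (B,hash)→3700, (A,merge)→4250, (B,merge)→4300, (A,hash)→4400, (A,nl)→50200, (B,nl)→50250; best=3700 via (B,hash)
  {BC}: card=800; try (C,hash)→1520, (B,merge)→2520, (C,merge)→2640, (B,hash)→3360, (B,nl)→16080, (C,nl)→16200; best=1520 via (C,hash)
  {ABC}: card=800; try (C,hash)→5020, (C,merge)→6140, (A,hash)→6320, (A,merge)→12570, (C,nl)→19700, (A,nl)→201520; best=5020 via (C,hash)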